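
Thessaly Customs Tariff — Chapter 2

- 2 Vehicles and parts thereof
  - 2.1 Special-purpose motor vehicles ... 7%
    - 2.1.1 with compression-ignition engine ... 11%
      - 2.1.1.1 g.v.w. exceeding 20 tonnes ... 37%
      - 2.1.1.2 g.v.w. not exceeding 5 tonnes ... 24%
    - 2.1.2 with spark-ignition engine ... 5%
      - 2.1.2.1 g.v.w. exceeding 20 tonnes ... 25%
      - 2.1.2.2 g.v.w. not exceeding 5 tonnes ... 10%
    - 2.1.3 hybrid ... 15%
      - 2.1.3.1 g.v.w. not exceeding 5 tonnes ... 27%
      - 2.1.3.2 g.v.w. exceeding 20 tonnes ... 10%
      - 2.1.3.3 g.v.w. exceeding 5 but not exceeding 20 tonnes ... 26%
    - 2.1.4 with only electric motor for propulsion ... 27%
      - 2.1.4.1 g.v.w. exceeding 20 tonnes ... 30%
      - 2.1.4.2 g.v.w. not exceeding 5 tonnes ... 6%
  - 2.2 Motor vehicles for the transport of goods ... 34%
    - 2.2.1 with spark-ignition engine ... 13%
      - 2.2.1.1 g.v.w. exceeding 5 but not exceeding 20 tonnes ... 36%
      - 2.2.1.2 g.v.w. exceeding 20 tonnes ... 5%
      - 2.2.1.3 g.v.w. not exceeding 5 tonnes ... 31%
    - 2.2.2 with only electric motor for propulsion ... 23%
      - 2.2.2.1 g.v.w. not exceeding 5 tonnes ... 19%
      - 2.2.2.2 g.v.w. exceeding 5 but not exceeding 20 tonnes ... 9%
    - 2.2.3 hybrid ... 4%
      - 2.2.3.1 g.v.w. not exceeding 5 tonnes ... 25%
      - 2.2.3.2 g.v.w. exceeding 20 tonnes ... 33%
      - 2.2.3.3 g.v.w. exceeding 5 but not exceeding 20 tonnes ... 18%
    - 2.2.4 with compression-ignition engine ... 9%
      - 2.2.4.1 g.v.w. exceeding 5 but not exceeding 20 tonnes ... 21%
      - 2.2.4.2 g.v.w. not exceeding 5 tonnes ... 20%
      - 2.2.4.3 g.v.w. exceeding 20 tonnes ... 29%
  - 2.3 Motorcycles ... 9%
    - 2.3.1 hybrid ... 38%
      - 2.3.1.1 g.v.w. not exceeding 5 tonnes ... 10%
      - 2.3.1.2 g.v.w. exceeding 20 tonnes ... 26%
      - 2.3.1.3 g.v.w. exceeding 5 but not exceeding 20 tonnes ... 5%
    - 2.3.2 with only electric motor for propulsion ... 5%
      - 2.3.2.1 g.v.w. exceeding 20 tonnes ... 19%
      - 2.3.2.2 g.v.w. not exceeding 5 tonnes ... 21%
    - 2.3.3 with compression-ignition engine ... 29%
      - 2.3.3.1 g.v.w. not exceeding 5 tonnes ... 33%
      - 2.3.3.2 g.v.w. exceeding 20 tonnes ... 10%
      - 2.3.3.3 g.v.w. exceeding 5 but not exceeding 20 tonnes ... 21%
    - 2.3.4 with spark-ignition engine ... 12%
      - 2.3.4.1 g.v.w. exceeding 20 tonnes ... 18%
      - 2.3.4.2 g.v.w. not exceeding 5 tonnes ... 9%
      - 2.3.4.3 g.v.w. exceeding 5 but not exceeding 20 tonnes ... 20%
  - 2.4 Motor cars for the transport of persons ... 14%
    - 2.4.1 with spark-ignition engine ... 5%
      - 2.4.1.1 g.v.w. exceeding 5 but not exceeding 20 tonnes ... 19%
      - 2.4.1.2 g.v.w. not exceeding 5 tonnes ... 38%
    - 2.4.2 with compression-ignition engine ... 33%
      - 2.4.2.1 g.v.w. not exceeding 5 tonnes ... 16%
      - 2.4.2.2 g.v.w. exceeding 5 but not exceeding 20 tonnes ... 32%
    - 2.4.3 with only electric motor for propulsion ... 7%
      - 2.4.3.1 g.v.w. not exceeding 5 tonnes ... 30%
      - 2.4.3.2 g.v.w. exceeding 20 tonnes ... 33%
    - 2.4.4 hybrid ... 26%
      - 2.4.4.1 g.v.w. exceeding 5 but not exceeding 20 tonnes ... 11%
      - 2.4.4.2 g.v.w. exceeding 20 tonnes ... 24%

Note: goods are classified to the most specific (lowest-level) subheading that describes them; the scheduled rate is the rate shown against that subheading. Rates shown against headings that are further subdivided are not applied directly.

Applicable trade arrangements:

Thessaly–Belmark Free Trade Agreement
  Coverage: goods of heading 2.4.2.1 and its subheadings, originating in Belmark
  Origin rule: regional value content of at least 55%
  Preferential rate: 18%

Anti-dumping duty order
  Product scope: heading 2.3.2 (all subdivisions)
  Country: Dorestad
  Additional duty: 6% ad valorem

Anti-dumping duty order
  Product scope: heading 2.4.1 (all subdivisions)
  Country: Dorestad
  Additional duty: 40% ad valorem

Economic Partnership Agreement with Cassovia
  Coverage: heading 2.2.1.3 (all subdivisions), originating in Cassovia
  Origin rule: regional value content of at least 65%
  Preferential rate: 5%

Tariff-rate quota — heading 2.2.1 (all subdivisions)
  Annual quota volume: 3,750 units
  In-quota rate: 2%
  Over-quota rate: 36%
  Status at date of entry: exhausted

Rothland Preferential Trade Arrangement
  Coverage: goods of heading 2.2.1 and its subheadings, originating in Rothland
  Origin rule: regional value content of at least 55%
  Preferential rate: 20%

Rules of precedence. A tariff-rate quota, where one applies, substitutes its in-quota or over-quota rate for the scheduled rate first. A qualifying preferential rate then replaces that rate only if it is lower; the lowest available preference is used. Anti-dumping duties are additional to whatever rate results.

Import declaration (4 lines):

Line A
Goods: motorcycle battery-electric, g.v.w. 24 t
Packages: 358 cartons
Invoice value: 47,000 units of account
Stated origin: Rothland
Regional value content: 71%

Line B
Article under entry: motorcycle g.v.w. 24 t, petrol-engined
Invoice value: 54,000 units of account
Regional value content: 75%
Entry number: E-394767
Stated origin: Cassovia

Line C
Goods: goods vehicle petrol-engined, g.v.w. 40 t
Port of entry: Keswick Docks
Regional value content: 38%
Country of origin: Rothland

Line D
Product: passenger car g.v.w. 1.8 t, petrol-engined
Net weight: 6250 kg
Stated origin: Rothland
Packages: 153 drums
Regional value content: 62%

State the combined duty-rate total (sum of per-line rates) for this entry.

111%

Line A: motorcycle → 2.3; battery-electric → 2.3.2; g.v.w. 24 t → 2.3.2.1. Scheduled 19%. Rothland agreement on 2.2.1: 2.3.2.1 not covered. → 19%.
Line B: motorcycle → 2.3; petrol-engined → 2.3.4; g.v.w. 24 t → 2.3.4.1. Scheduled 18%. Cassovia agreement on 2.2.1.3: 2.3.4.1 not covered. → 18%.
Line C: goods vehicle → 2.2; petrol-engined → 2.2.1; g.v.w. 40 t → 2.2.1.2. Scheduled 5%. quota on 2.2.1 exhausted → over-quota 36%; Rothland agreement on 2.2.1: RVC < 55%. → 36%.
Line D: passenger car → 2.4; petrol-engined → 2.4.1; g.v.w. 1.8 t → 2.4.1.2. Scheduled 38%. Rothland agreement on 2.2.1: 2.4.1.2 not covered. → 38%.
Sum: 19% + 18% + 36% + 38% = 111%.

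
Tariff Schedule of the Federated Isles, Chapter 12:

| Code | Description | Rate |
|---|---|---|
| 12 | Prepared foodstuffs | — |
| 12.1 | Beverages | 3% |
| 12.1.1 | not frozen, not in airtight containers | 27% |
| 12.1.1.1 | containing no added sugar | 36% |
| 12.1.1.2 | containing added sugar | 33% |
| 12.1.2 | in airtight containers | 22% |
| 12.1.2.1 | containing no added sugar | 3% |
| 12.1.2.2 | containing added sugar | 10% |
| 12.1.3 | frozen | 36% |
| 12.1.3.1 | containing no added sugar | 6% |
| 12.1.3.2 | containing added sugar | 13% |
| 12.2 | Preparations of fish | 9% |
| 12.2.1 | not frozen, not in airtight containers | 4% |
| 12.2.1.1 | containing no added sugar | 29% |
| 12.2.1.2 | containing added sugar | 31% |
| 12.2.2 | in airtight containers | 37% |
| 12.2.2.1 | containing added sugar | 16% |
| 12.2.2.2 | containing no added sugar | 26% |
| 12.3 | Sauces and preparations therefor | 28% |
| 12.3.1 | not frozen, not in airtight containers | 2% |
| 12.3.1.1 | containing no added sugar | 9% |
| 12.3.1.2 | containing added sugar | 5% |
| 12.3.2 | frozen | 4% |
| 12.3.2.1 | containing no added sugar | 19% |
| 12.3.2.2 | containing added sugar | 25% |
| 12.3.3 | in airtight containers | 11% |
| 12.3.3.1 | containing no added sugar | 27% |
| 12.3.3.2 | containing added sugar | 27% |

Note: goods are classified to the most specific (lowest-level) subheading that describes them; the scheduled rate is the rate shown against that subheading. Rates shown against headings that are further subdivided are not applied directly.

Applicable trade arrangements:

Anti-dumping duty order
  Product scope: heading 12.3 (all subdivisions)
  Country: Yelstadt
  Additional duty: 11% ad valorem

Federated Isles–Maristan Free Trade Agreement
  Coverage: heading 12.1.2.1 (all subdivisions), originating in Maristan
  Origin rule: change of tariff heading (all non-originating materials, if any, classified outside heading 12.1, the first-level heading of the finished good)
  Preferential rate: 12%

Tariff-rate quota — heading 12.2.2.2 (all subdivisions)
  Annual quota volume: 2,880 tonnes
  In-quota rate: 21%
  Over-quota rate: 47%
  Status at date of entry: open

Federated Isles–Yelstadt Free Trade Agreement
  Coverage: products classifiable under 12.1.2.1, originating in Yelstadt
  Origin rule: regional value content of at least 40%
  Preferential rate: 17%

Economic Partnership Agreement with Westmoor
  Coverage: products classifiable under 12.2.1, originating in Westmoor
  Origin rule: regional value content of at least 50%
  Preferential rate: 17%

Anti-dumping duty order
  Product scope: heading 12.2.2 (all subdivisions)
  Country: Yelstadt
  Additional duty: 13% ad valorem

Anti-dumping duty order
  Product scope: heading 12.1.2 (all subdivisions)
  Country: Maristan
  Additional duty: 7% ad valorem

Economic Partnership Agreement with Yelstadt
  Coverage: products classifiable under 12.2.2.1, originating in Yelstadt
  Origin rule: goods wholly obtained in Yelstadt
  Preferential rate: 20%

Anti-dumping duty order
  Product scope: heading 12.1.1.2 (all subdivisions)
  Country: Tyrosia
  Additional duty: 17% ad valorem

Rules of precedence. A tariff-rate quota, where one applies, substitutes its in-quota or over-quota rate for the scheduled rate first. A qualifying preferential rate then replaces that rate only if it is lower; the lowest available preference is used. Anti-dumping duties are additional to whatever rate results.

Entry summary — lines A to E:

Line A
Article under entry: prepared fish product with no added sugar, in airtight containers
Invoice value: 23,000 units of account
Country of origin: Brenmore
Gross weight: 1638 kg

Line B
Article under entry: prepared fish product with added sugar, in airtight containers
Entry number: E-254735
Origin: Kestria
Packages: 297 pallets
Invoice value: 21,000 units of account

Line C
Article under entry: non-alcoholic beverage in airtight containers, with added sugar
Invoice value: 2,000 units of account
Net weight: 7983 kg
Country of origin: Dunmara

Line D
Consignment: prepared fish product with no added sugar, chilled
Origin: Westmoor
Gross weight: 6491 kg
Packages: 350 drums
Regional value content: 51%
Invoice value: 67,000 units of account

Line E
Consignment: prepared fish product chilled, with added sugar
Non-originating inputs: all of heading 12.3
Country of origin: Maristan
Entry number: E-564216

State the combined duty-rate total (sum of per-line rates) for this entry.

95%

Line A: prepared fish product → 12.2; in airtight containers → 12.2.2; with no added sugar → 12.2.2.2. Scheduled 26%. quota on 12.2.2.2 open → in-quota 21%. → 21%.
Line B: prepared fish product → 12.2; in airtight containers → 12.2.2; with added sugar → 12.2.2.1. Scheduled 16%. No special measure applies. → 16%.
Line C: non-alcoholic beverage → 12.1; in airtight containers → 12.1.2; with added sugar → 12.1.2.2. Scheduled 10%. No special measure applies. → 10%.
Line D: prepared fish product → 12.2; chilled → 12.2.1; with no added sugar → 12.2.1.1. Scheduled 29%. Westmoor agreement on 12.2.1: RVC ≥ 50% → 17% available; preferential 17%. → 17%.
Line E: prepared fish product → 12.2; chilled → 12.2.1; with added sugar → 12.2.1.2. Scheduled 31%. Maristan agreement on 12.1.2.1: 12.2.1.2 not covered. → 31%.
Sum: 21% + 16% + 10% + 17% + 31% = 95%.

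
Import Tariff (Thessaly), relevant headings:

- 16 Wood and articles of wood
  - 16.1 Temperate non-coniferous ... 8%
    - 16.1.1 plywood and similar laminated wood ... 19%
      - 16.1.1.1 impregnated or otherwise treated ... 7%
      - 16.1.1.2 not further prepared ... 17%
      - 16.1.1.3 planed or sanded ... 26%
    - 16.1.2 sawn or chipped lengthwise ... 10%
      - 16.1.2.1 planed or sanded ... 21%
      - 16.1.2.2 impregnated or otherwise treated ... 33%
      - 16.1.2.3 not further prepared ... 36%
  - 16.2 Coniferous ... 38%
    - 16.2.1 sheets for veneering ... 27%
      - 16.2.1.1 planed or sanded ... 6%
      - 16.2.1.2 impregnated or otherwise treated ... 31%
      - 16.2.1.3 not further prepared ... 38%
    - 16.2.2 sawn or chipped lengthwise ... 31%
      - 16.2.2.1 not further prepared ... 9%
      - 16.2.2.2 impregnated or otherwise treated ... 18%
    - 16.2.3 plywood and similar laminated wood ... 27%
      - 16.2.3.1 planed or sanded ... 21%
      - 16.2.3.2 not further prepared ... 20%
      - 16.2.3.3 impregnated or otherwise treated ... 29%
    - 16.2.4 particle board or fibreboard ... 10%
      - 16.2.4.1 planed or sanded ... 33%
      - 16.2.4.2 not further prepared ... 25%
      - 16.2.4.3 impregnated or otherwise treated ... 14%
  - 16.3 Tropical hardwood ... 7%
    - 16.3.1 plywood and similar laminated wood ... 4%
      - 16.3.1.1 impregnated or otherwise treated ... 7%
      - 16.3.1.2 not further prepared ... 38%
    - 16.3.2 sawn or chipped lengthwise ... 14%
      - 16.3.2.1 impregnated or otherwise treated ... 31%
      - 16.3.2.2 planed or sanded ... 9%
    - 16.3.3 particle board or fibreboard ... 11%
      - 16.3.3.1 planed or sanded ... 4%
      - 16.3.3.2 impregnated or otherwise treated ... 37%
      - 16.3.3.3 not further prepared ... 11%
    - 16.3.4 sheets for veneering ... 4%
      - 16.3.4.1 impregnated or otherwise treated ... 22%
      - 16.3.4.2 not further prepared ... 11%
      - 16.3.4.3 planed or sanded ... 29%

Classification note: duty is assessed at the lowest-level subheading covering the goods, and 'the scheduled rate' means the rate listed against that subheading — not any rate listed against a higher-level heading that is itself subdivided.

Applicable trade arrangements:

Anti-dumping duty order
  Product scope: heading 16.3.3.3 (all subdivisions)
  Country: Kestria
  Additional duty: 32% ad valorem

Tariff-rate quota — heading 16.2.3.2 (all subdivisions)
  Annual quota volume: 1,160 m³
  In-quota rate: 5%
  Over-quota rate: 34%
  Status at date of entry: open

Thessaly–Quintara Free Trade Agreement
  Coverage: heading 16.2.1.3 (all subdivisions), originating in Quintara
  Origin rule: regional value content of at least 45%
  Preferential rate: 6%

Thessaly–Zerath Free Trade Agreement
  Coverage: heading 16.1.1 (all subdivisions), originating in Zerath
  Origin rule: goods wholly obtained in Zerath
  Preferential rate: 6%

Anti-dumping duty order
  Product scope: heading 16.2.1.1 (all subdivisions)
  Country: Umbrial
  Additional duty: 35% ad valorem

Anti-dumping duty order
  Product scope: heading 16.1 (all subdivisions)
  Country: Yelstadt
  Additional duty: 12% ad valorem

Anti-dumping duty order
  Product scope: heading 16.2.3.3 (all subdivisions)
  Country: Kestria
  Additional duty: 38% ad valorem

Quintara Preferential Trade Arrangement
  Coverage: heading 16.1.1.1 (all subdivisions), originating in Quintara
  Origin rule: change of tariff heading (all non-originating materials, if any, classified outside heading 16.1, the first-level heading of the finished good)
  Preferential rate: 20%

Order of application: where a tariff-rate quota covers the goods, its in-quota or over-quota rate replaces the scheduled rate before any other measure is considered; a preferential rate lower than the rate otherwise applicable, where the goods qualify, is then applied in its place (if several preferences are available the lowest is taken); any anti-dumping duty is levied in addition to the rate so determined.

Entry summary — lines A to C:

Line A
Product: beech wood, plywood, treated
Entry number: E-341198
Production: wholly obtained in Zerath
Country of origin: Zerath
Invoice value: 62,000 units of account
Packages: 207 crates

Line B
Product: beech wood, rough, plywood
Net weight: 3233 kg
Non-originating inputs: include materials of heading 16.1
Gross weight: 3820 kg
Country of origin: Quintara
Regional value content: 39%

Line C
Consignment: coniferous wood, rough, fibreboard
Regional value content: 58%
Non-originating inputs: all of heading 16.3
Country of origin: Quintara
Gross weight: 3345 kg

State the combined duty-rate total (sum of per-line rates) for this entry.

48%

Line A: beech → 16.1; plywood → 16.1.1; treated → 16.1.1.1. Scheduled 7%. Zerath agreement on 16.1.1: wholly obtained → 6% available; preferential 6%. → 6%.
Line B: beech → 16.1; plywood → 16.1.1; rough → 16.1.1.2. Scheduled 17%. Quintara agreement on 16.2.1.3: 16.1.1.2 not covered; Quintara agreement on 16.1.1.1: 16.1.1.2 not covered. → 17%.
Line C: coniferous → 16.2; fibreboard → 16.2.4; rough → 16.2.4.2. Scheduled 25%. Quintara agreement on 16.2.1.3: 16.2.4.2 not covered; Quintara agreement on 16.1.1.1: 16.2.4.2 not covered. → 25%.
Sum: 6% + 17% + 25% = 48%.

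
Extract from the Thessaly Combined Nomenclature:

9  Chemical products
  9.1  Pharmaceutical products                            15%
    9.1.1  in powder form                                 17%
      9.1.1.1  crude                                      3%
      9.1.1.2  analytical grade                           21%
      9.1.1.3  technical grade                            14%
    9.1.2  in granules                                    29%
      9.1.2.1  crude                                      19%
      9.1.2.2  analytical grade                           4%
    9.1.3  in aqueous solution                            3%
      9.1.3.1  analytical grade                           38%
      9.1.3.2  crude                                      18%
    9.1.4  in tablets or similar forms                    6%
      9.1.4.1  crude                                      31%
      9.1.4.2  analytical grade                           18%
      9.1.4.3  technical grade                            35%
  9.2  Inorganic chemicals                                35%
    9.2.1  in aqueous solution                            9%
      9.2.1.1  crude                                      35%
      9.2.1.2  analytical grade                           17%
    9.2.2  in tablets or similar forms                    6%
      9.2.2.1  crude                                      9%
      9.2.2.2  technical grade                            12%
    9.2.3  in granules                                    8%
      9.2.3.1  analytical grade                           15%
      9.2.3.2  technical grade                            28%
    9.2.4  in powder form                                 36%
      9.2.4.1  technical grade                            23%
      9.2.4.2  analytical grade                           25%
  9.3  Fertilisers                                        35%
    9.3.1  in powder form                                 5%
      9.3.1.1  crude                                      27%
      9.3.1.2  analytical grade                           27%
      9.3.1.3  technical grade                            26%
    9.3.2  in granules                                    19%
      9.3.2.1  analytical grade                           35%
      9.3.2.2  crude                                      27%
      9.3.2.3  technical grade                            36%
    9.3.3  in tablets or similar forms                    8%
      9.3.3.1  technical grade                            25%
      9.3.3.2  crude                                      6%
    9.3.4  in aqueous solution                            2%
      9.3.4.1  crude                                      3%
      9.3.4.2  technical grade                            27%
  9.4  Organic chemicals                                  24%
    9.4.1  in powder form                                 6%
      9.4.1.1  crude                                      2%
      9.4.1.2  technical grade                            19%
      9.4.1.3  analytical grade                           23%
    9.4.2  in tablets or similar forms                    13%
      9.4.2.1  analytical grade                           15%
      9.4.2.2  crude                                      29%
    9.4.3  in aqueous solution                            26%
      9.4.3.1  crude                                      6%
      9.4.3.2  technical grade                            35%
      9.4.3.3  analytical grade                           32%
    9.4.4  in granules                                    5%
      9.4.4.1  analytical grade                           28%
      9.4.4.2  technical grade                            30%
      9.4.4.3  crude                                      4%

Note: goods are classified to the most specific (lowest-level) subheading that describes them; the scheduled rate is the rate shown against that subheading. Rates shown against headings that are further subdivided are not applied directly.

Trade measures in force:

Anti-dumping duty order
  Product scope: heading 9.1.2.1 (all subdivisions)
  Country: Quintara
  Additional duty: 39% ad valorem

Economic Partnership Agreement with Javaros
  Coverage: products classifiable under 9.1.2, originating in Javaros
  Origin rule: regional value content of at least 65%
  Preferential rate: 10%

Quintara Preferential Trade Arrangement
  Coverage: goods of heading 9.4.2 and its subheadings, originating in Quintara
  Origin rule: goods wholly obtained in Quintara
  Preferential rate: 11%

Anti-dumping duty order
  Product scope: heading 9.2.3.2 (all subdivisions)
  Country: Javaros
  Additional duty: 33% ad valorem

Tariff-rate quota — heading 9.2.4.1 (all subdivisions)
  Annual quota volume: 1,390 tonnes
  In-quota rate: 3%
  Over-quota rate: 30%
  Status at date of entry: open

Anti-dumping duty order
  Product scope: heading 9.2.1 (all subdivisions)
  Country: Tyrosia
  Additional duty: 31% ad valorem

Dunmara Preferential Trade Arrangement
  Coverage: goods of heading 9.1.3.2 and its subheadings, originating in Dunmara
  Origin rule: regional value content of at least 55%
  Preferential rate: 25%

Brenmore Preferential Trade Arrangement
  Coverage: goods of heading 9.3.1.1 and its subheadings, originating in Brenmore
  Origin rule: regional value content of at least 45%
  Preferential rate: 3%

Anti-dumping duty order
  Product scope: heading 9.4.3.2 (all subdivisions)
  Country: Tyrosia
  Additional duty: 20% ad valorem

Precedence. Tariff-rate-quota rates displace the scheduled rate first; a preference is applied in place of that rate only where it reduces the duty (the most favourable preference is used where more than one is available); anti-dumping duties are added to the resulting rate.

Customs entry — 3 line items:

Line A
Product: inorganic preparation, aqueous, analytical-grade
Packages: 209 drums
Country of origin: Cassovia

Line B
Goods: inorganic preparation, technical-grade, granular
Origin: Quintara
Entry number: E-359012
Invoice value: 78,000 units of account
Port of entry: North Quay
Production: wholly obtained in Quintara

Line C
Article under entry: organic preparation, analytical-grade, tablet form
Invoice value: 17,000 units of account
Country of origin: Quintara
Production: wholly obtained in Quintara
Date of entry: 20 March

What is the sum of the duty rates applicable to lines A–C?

56%

Line A: inorganic → 9.2; aqueous → 9.2.1; analytical-grade → 9.2.1.2. Scheduled 17%. No special measure applies. → 17%.
Line B: inorganic → 9.2; granular → 9.2.3; technical-grade → 9.2.3.2. Scheduled 28%. Quintara agreement on 9.4.2: 9.2.3.2 not covered. → 28%.
Line C: organic → 9.4; tablet form → 9.4.2; analytical-grade → 9.4.2.1. Scheduled 15%. Quintara agreement on 9.4.2: wholly obtained → 11% available; preferential 11%. → 11%.
Sum: 17% + 28% + 11% = 56%.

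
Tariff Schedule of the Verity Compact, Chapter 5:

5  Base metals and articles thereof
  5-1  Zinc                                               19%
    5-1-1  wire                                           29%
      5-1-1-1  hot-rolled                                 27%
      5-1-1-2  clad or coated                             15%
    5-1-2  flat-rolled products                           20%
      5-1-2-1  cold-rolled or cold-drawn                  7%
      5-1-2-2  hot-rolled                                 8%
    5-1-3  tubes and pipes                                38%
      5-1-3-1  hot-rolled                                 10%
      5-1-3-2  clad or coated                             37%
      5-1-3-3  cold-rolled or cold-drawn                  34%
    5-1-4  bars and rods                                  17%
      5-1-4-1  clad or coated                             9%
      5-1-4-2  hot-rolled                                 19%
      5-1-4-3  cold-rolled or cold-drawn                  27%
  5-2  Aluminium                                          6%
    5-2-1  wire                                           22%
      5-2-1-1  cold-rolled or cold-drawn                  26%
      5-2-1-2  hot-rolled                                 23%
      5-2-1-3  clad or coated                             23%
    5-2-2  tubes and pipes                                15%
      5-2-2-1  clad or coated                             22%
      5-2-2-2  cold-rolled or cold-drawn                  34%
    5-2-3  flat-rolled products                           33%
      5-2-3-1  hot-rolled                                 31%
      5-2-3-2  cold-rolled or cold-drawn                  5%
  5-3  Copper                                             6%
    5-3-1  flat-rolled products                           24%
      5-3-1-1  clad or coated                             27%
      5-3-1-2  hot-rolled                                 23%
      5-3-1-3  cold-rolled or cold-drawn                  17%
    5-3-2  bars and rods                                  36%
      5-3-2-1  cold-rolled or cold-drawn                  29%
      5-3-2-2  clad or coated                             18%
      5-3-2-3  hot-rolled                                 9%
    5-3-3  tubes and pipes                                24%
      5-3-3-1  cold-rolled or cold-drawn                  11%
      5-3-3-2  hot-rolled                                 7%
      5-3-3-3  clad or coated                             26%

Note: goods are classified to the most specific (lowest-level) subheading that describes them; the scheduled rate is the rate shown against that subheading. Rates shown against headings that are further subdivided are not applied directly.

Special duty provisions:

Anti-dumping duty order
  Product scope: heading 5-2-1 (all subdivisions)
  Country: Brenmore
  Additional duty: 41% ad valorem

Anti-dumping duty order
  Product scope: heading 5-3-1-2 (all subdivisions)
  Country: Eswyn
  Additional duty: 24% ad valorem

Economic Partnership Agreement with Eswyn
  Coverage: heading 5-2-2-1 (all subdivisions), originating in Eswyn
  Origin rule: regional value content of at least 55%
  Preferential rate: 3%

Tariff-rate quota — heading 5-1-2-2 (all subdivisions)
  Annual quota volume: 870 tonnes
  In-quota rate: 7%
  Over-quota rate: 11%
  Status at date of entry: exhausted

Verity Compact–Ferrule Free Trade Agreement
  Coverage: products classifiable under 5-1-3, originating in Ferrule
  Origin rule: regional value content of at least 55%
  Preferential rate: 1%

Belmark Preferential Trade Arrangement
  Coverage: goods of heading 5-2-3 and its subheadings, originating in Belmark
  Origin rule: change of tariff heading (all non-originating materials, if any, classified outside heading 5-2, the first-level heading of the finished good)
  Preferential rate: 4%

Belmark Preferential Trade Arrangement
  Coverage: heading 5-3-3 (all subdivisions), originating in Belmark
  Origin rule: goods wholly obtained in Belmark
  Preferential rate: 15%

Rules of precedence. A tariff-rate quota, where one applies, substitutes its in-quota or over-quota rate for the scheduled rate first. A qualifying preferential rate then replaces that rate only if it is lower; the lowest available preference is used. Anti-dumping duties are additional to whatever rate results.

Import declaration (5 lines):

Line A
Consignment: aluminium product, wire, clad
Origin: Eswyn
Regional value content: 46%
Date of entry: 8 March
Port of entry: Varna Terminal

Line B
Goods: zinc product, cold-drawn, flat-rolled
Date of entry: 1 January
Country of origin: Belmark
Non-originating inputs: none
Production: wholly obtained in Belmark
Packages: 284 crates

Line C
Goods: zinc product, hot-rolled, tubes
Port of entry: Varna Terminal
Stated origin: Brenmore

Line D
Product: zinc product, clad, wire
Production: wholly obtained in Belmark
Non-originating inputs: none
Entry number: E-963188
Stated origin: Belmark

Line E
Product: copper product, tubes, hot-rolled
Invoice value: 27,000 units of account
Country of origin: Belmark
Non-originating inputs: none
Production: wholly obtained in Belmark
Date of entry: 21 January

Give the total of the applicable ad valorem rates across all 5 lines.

62%

Line A: aluminium → 5-2; wire → 5-2-1; clad → 5-2-1-3. Scheduled 23%. Eswyn agreement on 5-2-2-1: 5-2-1-3 not covered. → 23%.
Line B: zinc → 5-1; flat-rolled → 5-1-2; cold-drawn → 5-1-2-1. Scheduled 7%. Belmark agreement on 5-2-3: 5-1-2-1 not covered; Belmark agreement on 5-3-3: 5-1-2-1 not covered. → 7%.
Line C: zinc → 5-1; tubes → 5-1-3; hot-rolled → 5-1-3-1. Scheduled 10%. No special measure applies. → 10%.
Line D: zinc → 5-1; wire → 5-1-1; clad → 5-1-1-2. Scheduled 15%. Belmark agreement on 5-2-3: 5-1-1-2 not covered; Belmark agreement on 5-3-3: 5-1-1-2 not covered. → 15%.
Line E: copper → 5-3; tubes → 5-3-3; hot-rolled → 5-3-3-2. Scheduled 7%. Belmark agreement on 5-2-3: 5-3-3-2 not covered; Belmark agreement on 5-3-3: wholly obtained → 15% available; preference 15% not lower than 7% → no reduction. → 7%.
Sum: 23% + 7% + 10% + 15% + 7% = 62%.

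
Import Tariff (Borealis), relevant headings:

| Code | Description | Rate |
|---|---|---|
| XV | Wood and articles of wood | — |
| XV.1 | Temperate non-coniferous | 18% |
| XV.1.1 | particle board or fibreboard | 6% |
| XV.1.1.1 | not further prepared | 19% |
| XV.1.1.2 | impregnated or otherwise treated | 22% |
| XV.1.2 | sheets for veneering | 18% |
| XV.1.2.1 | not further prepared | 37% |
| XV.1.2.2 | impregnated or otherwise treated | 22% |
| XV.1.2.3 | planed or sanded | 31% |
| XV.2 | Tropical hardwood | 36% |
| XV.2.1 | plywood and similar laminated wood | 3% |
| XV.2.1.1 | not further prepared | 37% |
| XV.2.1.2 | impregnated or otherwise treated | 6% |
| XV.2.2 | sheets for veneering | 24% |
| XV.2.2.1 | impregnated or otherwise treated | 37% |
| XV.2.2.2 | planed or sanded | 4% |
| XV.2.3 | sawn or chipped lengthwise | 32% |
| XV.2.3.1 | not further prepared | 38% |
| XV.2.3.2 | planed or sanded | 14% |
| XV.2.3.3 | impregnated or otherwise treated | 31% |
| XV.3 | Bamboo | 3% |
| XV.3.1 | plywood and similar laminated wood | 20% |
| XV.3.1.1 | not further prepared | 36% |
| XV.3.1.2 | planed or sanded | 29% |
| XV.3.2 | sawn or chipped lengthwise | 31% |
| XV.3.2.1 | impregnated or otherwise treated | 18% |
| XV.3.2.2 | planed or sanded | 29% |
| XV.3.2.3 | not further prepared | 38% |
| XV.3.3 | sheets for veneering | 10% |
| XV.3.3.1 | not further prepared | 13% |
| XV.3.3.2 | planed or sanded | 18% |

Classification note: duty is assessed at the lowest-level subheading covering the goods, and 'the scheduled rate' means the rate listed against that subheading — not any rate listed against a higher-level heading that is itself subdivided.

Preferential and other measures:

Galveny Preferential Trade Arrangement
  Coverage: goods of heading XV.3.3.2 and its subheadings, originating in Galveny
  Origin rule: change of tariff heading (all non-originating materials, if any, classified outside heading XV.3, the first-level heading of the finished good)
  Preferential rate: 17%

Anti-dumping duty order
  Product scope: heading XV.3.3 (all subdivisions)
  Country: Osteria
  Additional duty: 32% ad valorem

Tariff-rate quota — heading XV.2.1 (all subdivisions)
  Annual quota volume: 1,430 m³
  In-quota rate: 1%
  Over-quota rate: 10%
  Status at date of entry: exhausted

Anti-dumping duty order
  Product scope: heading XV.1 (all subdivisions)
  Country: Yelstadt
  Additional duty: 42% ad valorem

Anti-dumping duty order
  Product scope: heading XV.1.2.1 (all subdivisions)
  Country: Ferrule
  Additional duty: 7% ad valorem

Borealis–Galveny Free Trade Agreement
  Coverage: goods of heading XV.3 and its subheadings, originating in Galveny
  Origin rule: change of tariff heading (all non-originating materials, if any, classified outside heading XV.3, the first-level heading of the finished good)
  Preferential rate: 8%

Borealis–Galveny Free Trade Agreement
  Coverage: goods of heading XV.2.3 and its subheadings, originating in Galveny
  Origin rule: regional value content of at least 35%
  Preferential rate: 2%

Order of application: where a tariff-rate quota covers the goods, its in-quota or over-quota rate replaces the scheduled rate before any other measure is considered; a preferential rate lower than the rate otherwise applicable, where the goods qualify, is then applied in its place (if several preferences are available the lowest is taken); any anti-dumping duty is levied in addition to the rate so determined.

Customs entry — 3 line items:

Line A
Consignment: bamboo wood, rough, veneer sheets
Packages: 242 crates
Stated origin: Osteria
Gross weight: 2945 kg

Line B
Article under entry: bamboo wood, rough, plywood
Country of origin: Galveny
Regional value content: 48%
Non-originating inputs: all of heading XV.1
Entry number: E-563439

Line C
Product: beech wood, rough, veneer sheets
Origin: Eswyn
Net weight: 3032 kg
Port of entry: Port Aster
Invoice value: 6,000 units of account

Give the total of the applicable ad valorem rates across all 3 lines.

Line A: bamboo → XV.3; veneer sheets → XV.3.3; rough → XV.3.3.1. Scheduled 13%. anti-dumping (Osteria, XV.3.3): +32%; total 13% + 32% = 45%. → 45%.
Line B: bamboo → XV.3; plywood → XV.3.1; rough → XV.3.1.1. Scheduled 36%. Galveny agreement on XV.3.3.2: XV.3.1.1 not covered; Galveny agreement on XV.3: CTH met → 8% available; Galveny agreement on XV.2.3: XV.3.1.1 not covered; preferential 8%. → 8%.
Line C: beech → XV.1; veneer sheets → XV.1.2; rough → XV.1.2.1. Scheduled 37%. No special measure applies. → 37%.
Sum: 45% + 8% + 37% = 90%.

90%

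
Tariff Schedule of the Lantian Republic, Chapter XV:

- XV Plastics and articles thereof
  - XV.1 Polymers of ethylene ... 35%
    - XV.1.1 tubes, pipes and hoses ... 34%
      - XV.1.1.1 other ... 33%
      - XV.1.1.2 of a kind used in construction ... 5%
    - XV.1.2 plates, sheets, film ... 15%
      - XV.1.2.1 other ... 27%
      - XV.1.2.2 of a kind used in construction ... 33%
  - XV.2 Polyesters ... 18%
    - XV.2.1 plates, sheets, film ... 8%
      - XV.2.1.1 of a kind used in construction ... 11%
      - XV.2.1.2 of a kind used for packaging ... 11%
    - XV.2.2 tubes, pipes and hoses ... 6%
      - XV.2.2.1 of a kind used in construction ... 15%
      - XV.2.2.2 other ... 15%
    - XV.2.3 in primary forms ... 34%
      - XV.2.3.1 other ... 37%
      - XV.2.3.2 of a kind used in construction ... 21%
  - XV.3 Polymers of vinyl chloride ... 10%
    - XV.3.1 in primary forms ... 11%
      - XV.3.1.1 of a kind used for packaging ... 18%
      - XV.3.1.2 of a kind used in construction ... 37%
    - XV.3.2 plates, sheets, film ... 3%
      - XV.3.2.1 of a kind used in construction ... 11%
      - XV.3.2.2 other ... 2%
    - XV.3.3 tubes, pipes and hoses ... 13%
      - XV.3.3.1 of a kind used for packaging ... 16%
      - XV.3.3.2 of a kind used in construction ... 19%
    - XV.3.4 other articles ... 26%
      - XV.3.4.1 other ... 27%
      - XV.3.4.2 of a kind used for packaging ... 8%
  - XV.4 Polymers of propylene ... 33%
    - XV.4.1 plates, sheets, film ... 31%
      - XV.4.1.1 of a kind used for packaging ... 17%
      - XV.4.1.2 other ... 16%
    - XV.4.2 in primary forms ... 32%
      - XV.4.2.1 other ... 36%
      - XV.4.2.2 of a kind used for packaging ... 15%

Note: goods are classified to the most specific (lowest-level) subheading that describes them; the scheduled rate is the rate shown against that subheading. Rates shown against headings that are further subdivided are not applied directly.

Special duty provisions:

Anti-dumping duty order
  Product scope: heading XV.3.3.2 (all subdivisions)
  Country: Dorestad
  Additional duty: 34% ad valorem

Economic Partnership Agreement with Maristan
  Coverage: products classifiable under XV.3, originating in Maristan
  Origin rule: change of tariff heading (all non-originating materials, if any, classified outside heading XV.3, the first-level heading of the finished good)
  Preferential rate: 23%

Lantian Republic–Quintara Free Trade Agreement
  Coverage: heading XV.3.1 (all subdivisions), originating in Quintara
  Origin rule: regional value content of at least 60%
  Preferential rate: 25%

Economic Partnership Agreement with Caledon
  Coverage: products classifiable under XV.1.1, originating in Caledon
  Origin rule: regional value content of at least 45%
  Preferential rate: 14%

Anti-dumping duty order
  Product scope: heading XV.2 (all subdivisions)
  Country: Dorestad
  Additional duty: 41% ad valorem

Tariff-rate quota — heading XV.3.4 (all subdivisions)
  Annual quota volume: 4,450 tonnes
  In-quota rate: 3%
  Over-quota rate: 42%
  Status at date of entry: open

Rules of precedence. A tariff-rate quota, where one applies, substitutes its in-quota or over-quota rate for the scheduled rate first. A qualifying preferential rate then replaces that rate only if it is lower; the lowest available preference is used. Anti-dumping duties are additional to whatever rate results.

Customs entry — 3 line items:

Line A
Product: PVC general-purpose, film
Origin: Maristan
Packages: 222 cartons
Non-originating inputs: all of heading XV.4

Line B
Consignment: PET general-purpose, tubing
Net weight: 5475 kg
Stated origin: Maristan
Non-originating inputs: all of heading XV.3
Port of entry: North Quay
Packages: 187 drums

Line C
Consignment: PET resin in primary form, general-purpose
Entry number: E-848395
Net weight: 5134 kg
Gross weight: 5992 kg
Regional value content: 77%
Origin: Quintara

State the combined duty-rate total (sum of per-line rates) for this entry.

54%

Line A: PVC → XV.3; film → XV.3.2; general-purpose → XV.3.2.2. Scheduled 2%. Maristan agreement on XV.3: CTH met → 23% available; preference 23% not lower than 2% → no reduction. → 2%.
Line B: PET → XV.2; tubing → XV.2.2; general-purpose → XV.2.2.2. Scheduled 15%. Maristan agreement on XV.3: XV.2.2.2 not covered. → 15%.
Line C: PET → XV.2; resin in primary form → XV.2.3; general-purpose → XV.2.3.1. Scheduled 37%. Quintara agreement on XV.3.1: XV.2.3.1 not covered. → 37%.
Sum: 2% + 15% + 37% = 54%.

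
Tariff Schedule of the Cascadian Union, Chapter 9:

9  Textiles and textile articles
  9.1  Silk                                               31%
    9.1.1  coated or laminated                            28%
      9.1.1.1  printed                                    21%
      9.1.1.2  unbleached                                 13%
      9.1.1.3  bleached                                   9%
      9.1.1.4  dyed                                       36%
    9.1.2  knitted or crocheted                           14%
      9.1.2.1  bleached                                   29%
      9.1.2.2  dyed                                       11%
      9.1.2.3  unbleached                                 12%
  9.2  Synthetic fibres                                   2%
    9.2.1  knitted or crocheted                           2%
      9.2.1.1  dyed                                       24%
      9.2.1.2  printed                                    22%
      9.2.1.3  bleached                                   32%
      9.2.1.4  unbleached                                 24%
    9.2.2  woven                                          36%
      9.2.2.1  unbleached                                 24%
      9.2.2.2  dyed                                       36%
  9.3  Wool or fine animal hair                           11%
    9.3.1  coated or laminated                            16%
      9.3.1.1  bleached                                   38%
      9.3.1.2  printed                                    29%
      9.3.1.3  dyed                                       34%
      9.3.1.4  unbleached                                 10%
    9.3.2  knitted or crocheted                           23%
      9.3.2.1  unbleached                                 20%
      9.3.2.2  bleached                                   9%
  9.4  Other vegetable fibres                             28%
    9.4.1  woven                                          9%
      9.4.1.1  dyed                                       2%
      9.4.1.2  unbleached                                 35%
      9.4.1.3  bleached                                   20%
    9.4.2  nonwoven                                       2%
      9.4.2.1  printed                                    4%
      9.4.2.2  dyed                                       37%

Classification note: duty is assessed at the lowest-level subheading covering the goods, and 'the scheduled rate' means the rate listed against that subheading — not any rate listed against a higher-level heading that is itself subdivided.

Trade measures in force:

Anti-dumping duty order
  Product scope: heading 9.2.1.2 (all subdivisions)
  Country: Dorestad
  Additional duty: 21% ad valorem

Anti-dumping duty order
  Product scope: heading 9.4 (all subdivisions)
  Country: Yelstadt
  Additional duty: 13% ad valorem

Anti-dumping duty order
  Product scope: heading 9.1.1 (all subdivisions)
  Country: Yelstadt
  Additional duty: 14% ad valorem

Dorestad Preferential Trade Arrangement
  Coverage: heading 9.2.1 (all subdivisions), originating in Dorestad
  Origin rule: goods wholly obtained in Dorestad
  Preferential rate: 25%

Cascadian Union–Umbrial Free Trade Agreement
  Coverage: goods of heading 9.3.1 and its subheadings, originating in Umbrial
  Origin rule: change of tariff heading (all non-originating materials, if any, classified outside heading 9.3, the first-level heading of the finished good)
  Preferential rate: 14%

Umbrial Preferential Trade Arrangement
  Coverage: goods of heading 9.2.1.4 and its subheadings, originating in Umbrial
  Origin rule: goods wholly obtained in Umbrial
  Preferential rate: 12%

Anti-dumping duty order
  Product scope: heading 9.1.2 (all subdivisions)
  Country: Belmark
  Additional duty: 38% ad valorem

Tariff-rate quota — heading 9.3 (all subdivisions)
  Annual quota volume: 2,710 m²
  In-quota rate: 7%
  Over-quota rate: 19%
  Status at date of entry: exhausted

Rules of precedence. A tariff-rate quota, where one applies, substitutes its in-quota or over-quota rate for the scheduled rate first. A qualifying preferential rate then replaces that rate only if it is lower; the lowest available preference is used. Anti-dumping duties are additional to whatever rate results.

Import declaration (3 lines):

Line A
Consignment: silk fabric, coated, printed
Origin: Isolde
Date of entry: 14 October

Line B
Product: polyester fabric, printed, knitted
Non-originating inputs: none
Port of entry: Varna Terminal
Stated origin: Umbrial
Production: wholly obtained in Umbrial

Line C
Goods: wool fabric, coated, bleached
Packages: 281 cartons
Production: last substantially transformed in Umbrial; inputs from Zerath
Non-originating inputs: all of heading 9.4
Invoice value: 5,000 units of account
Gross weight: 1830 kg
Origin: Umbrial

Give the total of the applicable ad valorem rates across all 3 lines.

57%

Line A: silk → 9.1; coated → 9.1.1; printed → 9.1.1.1. Scheduled 21%. No special measure applies. → 21%.
Line B: polyester → 9.2; knitted → 9.2.1; printed → 9.2.1.2. Scheduled 22%. Umbrial agreement on 9.3.1: 9.2.1.2 not covered; Umbrial agreement on 9.2.1.4: 9.2.1.2 not covered. → 22%.
Line C: wool → 9.3; coated → 9.3.1; bleached → 9.3.1.1. Scheduled 38%. quota on 9.3 exhausted → over-quota 19%; Umbrial agreement on 9.3.1: CTH met → 14% available; Umbrial agreement on 9.2.1.4: 9.3.1.1 not covered; preferential 14%. → 14%.
Sum: 21% + 22% + 14% = 57%.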